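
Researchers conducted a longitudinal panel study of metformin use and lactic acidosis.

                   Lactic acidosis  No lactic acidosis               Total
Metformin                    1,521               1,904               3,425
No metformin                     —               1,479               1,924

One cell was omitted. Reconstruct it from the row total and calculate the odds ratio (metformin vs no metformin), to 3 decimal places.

The missing cell is in the unexposed row: 1924 − 1479 = 445.
So a = 1521, b = 1904, c = 445, d = 1479.
OR = (a·d)/(b·c) = (1521 × 1479) / (1904 × 445) = 2249559 / 847280 = 2.65504

2.655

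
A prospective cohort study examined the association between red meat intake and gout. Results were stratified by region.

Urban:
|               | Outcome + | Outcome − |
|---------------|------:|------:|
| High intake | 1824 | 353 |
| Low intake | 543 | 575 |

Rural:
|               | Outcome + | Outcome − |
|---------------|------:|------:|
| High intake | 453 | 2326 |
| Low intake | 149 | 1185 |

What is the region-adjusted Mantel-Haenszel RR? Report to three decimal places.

1.667

RR_MH = Σ(aᵢ·n₀ᵢ/nᵢ) / Σ(cᵢ·n₁ᵢ/nᵢ), with n₁ᵢ = aᵢ+bᵢ (exposed), n₀ᵢ = cᵢ+dᵢ (unexposed), nᵢ = n₁ᵢ+n₀ᵢ.
Stratum 1 (Urban): n₁ = 2177, n₀ = 1118, n = 3295; a·n₀/n = 1824·1118/3295 = 618.8868; c·n₁/n = 543·2177/3295 = 358.7590
Stratum 2 (Rural): n₁ = 2779, n₀ = 1334, n = 4113; a·n₀/n = 453·1334/4113 = 146.9249; c·n₁/n = 149·2779/4113 = 100.6737
RR_MH = (618.8868 + 146.9249) / (358.7590 + 100.6737) = 765.8117 / 459.4327 = 1.66686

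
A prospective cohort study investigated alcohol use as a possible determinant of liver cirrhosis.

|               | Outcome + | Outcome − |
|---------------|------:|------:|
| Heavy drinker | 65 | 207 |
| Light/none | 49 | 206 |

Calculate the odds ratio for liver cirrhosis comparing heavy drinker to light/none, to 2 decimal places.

1.32

Cells: a = 65, b = 207, c = 49, d = 206.
OR = (a·d)/(b·c) = (65 × 206) / (207 × 49) = 13390 / 10143 = 1.32012
The odds of liver cirrhosis are about 1.32 times as high in the heavy drinker group.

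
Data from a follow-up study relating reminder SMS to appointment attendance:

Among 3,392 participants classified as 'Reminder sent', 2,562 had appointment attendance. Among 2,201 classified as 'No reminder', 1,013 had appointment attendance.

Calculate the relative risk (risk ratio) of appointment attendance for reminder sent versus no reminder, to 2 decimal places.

From the description: a = 2562, b = 830, c = 1013, d = 1188.
Risk in exposed = 2562/3392 = 0.75531; risk in unexposed = 1013/2201 = 0.46025.
RR = 0.75531 / 0.46025 = 1.64110
The risk among the exposed is 1.64 times that among the unexposed.

1.64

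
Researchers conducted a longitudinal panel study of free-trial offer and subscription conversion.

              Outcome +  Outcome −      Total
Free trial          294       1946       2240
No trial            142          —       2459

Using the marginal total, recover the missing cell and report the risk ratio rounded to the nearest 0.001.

2.273

The missing cell is in the unexposed row: 2459 − 142 = 2317.
So a = 294, b = 1946, c = 142, d = 2317.
RR = [a/(a+b)] / [c/(c+d)] = (294/2240) / (142/2459) = 0.13125/0.05775 = 2.27284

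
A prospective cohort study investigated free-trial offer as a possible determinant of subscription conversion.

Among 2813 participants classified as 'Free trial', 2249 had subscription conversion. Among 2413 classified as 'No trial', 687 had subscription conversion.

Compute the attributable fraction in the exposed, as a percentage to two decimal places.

From the description: a = 2249, b = 564, c = 687, d = 1726.
Risk in exposed = 2249/2813 = 0.79950; risk in unexposed = 687/2413 = 0.28471.
RR = 0.79950/0.28471 = 2.80815
AR% = (RR − 1)/RR × 100 = (2.80815 − 1)/2.80815 × 100 = 64.3894%

64.39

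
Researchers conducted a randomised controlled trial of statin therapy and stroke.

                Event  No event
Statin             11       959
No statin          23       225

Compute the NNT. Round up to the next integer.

13

Risk in treated group = 11/970 = 0.01134; risk in control = 23/248 = 0.09274.
Absolute risk reduction = 0.09274 − 0.01134 = 0.08140
NNT = 1 / ARR = 1 / 0.08140 = 12.285 → round up → 13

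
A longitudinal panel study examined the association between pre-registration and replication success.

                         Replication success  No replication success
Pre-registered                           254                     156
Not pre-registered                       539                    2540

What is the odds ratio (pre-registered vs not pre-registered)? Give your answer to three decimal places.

Cells: a = 254, b = 156, c = 539, d = 2540.
OR = (a·d)/(b·c) = (254 × 2540) / (156 × 539) = 645160 / 84084 = 7.67280
The odds of replication success are about 7.67 times as high in the pre-registered group.

7.673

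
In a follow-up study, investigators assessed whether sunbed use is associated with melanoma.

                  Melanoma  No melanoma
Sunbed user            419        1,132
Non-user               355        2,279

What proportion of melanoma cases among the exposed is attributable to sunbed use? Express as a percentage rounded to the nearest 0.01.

Cells: a = 419, b = 1132, c = 355, d = 2279.
Risk in exposed = 419/1551 = 0.27015; risk in unexposed = 355/2634 = 0.13478.
RR = 0.27015/0.13478 = 2.00442
AR% = (RR − 1)/RR × 100 = (2.00442 − 1)/2.00442 × 100 = 50.1104%

50.11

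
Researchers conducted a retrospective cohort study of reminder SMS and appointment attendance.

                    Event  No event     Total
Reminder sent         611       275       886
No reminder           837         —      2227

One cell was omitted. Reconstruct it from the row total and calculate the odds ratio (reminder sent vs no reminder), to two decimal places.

3.69

The missing cell is in the unexposed row: 2227 − 837 = 1390.
So a = 611, b = 275, c = 837, d = 1390.
OR = (a·d)/(b·c) = (611 × 1390) / (275 × 837) = 849290 / 230175 = 3.68976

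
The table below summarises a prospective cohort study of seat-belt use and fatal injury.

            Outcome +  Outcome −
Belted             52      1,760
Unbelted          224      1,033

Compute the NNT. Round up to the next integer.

Risk in treated group = 52/1812 = 0.02870; risk in control = 224/1257 = 0.17820.
Absolute risk reduction = 0.17820 − 0.02870 = 0.14950
NNT = 1 / ARR = 1 / 0.14950 = 6.689 → round up → 7

7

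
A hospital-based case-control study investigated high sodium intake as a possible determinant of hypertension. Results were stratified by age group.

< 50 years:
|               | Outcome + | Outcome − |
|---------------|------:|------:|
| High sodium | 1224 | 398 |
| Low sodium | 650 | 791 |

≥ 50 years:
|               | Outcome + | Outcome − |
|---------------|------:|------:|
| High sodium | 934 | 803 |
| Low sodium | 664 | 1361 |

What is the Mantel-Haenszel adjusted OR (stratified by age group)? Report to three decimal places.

OR_MH = Σ(aᵢdᵢ/nᵢ) / Σ(bᵢcᵢ/nᵢ), where nᵢ is the stratum total.
Stratum 1 (< 50 years): n = 3063; a·d/n = 1224·791/3063 = 316.0901; b·c/n = 398·650/3063 = 84.4597
Stratum 2 (≥ 50 years): n = 3762; a·d/n = 934·1361/3762 = 337.8985; b·c/n = 803·664/3762 = 141.7310
OR_MH = (316.0901 + 337.8985) / (84.4597 + 141.7310) = 653.9886 / 226.1907 = 2.89132

2.891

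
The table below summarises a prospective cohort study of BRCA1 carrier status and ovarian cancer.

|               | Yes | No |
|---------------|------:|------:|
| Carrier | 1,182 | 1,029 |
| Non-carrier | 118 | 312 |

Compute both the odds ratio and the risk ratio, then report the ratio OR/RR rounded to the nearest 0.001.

Cells: a = 1182, b = 1029, c = 118, d = 312.
OR = (1182·312)/(1029·118) = 368784/121422 = 3.03721
Risk in exposed = 1182/2211 = 0.53460; risk in unexposed = 118/430 = 0.27442; RR = 1.94812
OR/RR = 3.03721 / 1.94812 = 1.55905
The outcome is not rare, so the OR lies further from 1 than the RR.

1.559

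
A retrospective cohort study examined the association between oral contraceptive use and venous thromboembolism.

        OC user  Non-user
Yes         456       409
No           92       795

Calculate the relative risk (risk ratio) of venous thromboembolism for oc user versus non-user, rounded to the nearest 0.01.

Reading the table with exposure as columns: a = 456 (OC user, case), b = 92 (OC user, non-case), c = 409 (Non-user, case), d = 795.
Risk in exposed = 456/548 = 0.83212; risk in unexposed = 409/1204 = 0.33970.
RR = 0.83212 / 0.33970 = 2.44956
The risk among the exposed is 2.45 times that among the unexposed.

2.45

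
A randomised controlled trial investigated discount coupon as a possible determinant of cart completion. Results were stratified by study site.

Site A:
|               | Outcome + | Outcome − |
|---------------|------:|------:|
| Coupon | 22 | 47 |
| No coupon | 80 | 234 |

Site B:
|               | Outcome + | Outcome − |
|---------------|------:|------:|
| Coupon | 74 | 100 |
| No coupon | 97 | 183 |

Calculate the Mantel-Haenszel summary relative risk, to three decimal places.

1.234

RR_MH = Σ(aᵢ·n₀ᵢ/nᵢ) / Σ(cᵢ·n₁ᵢ/nᵢ), with n₁ᵢ = aᵢ+bᵢ (exposed), n₀ᵢ = cᵢ+dᵢ (unexposed), nᵢ = n₁ᵢ+n₀ᵢ.
Stratum 1 (Site A): n₁ = 69, n₀ = 314, n = 383; a·n₀/n = 22·314/383 = 18.0366; c·n₁/n = 80·69/383 = 14.4125
Stratum 2 (Site B): n₁ = 174, n₀ = 280, n = 454; a·n₀/n = 74·280/454 = 45.6388; c·n₁/n = 97·174/454 = 37.1762
RR_MH = (18.0366 + 45.6388) / (14.4125 + 37.1762) = 63.6753 / 51.5887 = 1.23429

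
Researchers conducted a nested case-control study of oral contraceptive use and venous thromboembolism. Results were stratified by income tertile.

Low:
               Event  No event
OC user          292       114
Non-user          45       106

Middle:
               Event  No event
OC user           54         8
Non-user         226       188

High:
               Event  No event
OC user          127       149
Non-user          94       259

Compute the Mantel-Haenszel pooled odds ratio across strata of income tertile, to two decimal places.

OR_MH = Σ(aᵢdᵢ/nᵢ) / Σ(bᵢcᵢ/nᵢ), where nᵢ is the stratum total.
Stratum 1 (Low): n = 557; a·d/n = 292·106/557 = 55.5691; b·c/n = 114·45/557 = 9.2101
Stratum 2 (Middle): n = 476; a·d/n = 54·188/476 = 21.3277; b·c/n = 8·226/476 = 3.7983
Stratum 3 (High): n = 629; a·d/n = 127·259/629 = 52.2941; b·c/n = 149·94/629 = 22.2671
OR_MH = (55.5691 + 21.3277 + 52.2941) / (9.2101 + 3.7983 + 22.2671) = 129.1910 / 35.2755 = 3.66235

3.66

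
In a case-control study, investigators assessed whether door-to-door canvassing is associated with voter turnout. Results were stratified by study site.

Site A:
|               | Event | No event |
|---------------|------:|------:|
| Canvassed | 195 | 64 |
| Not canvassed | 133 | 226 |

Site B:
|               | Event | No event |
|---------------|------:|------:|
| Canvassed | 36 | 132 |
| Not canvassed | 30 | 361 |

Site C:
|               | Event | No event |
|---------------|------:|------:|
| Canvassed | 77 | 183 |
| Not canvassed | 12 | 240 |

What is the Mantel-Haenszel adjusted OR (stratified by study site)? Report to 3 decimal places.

OR_MH = Σ(aᵢdᵢ/nᵢ) / Σ(bᵢcᵢ/nᵢ), where nᵢ is the stratum total.
Stratum 1 (Site A): n = 618; a·d/n = 195·226/618 = 71.3107; b·c/n = 64·133/618 = 13.7735
Stratum 2 (Site B): n = 559; a·d/n = 36·361/559 = 23.2487; b·c/n = 132·30/559 = 7.0841
Stratum 3 (Site C): n = 512; a·d/n = 77·240/512 = 36.0938; b·c/n = 183·12/512 = 4.2891
OR_MH = (71.3107 + 23.2487 + 36.0938) / (13.7735 + 7.0841 + 4.2891) = 130.6531 / 25.1466 = 5.19566

5.196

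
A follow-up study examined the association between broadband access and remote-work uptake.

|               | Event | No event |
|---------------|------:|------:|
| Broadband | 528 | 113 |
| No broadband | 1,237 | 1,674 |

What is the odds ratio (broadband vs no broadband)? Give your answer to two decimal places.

Cells: a = 528, b = 113, c = 1237, d = 1674.
OR = (a·d)/(b·c) = (528 × 1674) / (113 × 1237) = 883872 / 139781 = 6.32326
The odds of remote-work uptake are about 6.32 times as high in the broadband group.

6.32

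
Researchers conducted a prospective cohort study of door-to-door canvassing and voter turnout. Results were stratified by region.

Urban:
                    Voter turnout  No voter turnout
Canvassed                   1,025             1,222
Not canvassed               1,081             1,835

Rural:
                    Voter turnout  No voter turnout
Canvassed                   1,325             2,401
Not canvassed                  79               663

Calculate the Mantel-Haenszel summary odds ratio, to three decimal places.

1.880

OR_MH = Σ(aᵢdᵢ/nᵢ) / Σ(bᵢcᵢ/nᵢ), where nᵢ is the stratum total.
Stratum 1 (Urban): n = 5163; a·d/n = 1025·1835/5163 = 364.2989; b·c/n = 1222·1081/5163 = 255.8555
Stratum 2 (Rural): n = 4468; a·d/n = 1325·663/4468 = 196.6148; b·c/n = 2401·79/4468 = 42.4528
OR_MH = (364.2989 + 196.6148) / (255.8555 + 42.4528) = 560.9137 / 298.3083 = 1.88032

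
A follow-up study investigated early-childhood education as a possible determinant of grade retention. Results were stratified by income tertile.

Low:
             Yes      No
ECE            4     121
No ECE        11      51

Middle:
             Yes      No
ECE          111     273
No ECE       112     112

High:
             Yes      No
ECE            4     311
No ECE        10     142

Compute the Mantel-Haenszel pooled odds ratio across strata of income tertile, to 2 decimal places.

OR_MH = Σ(aᵢdᵢ/nᵢ) / Σ(bᵢcᵢ/nᵢ), where nᵢ is the stratum total.
Stratum 1 (Low): n = 187; a·d/n = 4·51/187 = 1.0909; b·c/n = 121·11/187 = 7.1176
Stratum 2 (Middle): n = 608; a·d/n = 111·112/608 = 20.4474; b·c/n = 273·112/608 = 50.2895
Stratum 3 (High): n = 467; a·d/n = 4·142/467 = 1.2163; b·c/n = 311·10/467 = 6.6595
OR_MH = (1.0909 + 20.4474 + 1.2163) / (7.1176 + 50.2895 + 6.6595) = 22.7546 / 64.0666 = 0.35517

0.36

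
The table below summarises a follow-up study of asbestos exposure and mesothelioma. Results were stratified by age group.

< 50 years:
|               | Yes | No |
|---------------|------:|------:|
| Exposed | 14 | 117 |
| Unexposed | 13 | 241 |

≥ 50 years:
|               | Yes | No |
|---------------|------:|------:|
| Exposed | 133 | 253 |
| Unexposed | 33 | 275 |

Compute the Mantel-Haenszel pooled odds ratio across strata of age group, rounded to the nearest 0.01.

OR_MH = Σ(aᵢdᵢ/nᵢ) / Σ(bᵢcᵢ/nᵢ), where nᵢ is the stratum total.
Stratum 1 (< 50 years): n = 385; a·d/n = 14·241/385 = 8.7636; b·c/n = 117·13/385 = 3.9506
Stratum 2 (≥ 50 years): n = 694; a·d/n = 133·275/694 = 52.7017; b·c/n = 253·33/694 = 12.0303
OR_MH = (8.7636 + 52.7017) / (3.9506 + 12.0303) = 61.4654 / 15.9809 = 3.84617

3.85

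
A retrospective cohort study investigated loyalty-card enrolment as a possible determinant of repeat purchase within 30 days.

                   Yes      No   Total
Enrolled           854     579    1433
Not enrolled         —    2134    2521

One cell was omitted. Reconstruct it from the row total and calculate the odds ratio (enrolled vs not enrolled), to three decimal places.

8.133

The missing cell is in the unexposed row: 2521 − 2134 = 387.
So a = 854, b = 579, c = 387, d = 2134.
OR = (a·d)/(b·c) = (854 × 2134) / (579 × 387) = 1822436 / 224073 = 8.13322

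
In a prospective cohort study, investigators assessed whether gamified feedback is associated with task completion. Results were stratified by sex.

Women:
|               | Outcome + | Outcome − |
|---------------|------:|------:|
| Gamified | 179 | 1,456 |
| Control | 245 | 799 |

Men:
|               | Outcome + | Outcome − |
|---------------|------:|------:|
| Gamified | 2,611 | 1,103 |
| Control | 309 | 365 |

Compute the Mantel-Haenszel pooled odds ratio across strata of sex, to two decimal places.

OR_MH = Σ(aᵢdᵢ/nᵢ) / Σ(bᵢcᵢ/nᵢ), where nᵢ is the stratum total.
Stratum 1 (Women): n = 2679; a·d/n = 179·799/2679 = 53.3860; b·c/n = 1456·245/2679 = 133.1542
Stratum 2 (Men): n = 4388; a·d/n = 2611·365/4388 = 217.1866; b·c/n = 1103·309/4388 = 77.6725
OR_MH = (53.3860 + 217.1866) / (133.1542 + 77.6725) = 270.5726 / 210.8267 = 1.28339

1.28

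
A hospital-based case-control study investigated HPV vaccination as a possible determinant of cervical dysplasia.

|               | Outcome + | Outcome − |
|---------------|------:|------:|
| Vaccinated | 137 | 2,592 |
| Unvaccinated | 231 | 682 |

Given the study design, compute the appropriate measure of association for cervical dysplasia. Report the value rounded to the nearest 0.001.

Cells: a = 137, b = 2592, c = 231, d = 682.
This is a hospital-based case-control study: participants were sampled on outcome status, so risks in the source population cannot be estimated directly — relative risk is not valid here. The odds ratio is the appropriate measure.
OR = (a·d)/(b·c) = (137 × 682) / (2592 × 231) = 93434 / 598752 = 0.15605

0.156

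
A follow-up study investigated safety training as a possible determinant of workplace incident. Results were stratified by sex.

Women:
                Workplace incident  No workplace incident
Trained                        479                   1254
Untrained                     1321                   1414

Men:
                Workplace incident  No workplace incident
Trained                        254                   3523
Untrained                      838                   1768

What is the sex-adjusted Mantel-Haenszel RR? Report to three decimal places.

RR_MH = Σ(aᵢ·n₀ᵢ/nᵢ) / Σ(cᵢ·n₁ᵢ/nᵢ), with n₁ᵢ = aᵢ+bᵢ (exposed), n₀ᵢ = cᵢ+dᵢ (unexposed), nᵢ = n₁ᵢ+n₀ᵢ.
Stratum 1 (Women): n₁ = 1733, n₀ = 2735, n = 4468; a·n₀/n = 479·2735/4468 = 293.2106; c·n₁/n = 1321·1733/4468 = 512.3753
Stratum 2 (Men): n₁ = 3777, n₀ = 2606, n = 6383; a·n₀/n = 254·2606/6383 = 103.7011; c·n₁/n = 838·3777/6383 = 495.8681
RR_MH = (293.2106 + 103.7011) / (512.3753 + 495.8681) = 396.9117 / 1008.2434 = 0.39367

0.394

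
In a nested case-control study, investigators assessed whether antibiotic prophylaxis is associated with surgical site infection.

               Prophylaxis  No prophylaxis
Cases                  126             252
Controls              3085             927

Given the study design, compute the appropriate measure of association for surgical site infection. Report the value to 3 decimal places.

0.150

Reading the table with exposure as columns: a = 126 (Prophylaxis, case), b = 3085 (Prophylaxis, non-case), c = 252 (No prophylaxis, case), d = 927.
This is a nested case-control study: participants were sampled on outcome status, so risks in the source population cannot be estimated directly — relative risk is not valid here. The odds ratio is the appropriate measure.
OR = (a·d)/(b·c) = (126 × 927) / (3085 × 252) = 116802 / 777420 = 0.15024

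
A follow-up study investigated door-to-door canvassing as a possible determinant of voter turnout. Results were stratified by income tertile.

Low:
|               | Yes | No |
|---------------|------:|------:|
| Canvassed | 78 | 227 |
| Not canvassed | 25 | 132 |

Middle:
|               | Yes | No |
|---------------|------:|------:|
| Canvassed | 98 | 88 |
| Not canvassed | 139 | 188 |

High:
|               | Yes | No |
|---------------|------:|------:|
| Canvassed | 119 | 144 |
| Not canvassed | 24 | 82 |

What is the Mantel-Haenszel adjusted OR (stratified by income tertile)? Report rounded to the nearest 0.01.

1.86

OR_MH = Σ(aᵢdᵢ/nᵢ) / Σ(bᵢcᵢ/nᵢ), where nᵢ is the stratum total.
Stratum 1 (Low): n = 462; a·d/n = 78·132/462 = 22.2857; b·c/n = 227·25/462 = 12.2835
Stratum 2 (Middle): n = 513; a·d/n = 98·188/513 = 35.9142; b·c/n = 88·139/513 = 23.8441
Stratum 3 (High): n = 369; a·d/n = 119·82/369 = 26.4444; b·c/n = 144·24/369 = 9.3659
OR_MH = (22.2857 + 35.9142 + 26.4444) / (12.2835 + 23.8441 + 9.3659) = 84.6444 / 45.4935 = 1.86058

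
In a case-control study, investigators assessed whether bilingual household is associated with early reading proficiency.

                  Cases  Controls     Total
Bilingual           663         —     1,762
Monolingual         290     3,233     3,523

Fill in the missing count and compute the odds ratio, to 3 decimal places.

6.725

The missing cell is in the exposed row: 1762 − 663 = 1099.
So a = 663, b = 1099, c = 290, d = 3233.
OR = (a·d)/(b·c) = (663 × 3233) / (1099 × 290) = 2143479 / 318710 = 6.72548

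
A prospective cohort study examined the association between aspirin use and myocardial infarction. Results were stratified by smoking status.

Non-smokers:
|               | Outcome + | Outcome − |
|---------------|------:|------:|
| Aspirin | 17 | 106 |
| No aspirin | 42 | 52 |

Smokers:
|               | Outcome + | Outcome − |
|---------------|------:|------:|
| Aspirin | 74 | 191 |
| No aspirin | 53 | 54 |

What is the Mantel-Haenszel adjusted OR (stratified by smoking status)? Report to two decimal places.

0.31

OR_MH = Σ(aᵢdᵢ/nᵢ) / Σ(bᵢcᵢ/nᵢ), where nᵢ is the stratum total.
Stratum 1 (Non-smokers): n = 217; a·d/n = 17·52/217 = 4.0737; b·c/n = 106·42/217 = 20.5161
Stratum 2 (Smokers): n = 372; a·d/n = 74·54/372 = 10.7419; b·c/n = 191·53/372 = 27.2124
OR_MH = (4.0737 + 10.7419) / (20.5161 + 27.2124) = 14.8157 / 47.7285 = 0.31042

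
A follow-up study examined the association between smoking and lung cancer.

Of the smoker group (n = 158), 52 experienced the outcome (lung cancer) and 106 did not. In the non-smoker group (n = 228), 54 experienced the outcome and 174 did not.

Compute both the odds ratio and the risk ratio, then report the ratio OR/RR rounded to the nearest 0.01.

From the description: a = 52, b = 106, c = 54, d = 174.
OR = (52·174)/(106·54) = 9048/5724 = 1.58071
Risk in exposed = 52/158 = 0.32911; risk in unexposed = 54/228 = 0.23684; RR = 1.38959
OR/RR = 1.58071 / 1.38959 = 1.13754
The outcome is not rare, so the OR lies further from 1 than the RR.

1.14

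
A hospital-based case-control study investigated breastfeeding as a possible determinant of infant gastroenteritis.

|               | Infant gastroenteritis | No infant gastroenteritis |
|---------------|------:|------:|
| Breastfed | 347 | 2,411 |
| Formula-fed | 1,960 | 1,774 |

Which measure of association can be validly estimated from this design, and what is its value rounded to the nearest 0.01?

0.13

Cells: a = 347, b = 2411, c = 1960, d = 1774.
This is a hospital-based case-control study: participants were sampled on outcome status, so risks in the source population cannot be estimated directly — relative risk is not valid here. The odds ratio is the appropriate measure.
OR = (a·d)/(b·c) = (347 × 1774) / (2411 × 1960) = 615578 / 4725560 = 0.13027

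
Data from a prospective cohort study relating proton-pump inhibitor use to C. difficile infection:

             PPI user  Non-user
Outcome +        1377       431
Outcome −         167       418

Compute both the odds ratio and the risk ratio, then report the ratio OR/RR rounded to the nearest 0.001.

4.552

Reading the table with exposure as columns: a = 1377 (PPI user, case), b = 167 (PPI user, non-case), c = 431 (Non-user, case), d = 418.
OR = (1377·418)/(167·431) = 575586/71977 = 7.99680
Risk in exposed = 1377/1544 = 0.89184; risk in unexposed = 431/849 = 0.50766; RR = 1.75678
OR/RR = 7.99680 / 1.75678 = 4.55197
The outcome is not rare, so the OR lies further from 1 than the RR.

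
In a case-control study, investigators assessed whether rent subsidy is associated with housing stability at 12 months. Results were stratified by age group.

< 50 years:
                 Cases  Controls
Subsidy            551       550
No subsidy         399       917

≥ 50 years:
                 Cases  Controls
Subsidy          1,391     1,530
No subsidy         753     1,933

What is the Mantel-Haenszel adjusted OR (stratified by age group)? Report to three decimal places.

OR_MH = Σ(aᵢdᵢ/nᵢ) / Σ(bᵢcᵢ/nᵢ), where nᵢ is the stratum total.
Stratum 1 (< 50 years): n = 2417; a·d/n = 551·917/2417 = 209.0472; b·c/n = 550·399/2417 = 90.7944
Stratum 2 (≥ 50 years): n = 5607; a·d/n = 1391·1933/5607 = 479.5440; b·c/n = 1530·753/5607 = 205.4735
OR_MH = (209.0472 + 479.5440) / (90.7944 + 205.4735) = 688.5911 / 296.2679 = 2.32422

2.324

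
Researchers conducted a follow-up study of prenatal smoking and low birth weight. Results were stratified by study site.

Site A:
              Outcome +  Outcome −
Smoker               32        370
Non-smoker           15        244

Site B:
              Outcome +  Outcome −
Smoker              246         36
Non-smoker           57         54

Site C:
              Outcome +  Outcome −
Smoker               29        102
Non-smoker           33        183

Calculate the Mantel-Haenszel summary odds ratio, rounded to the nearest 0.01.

2.61

OR_MH = Σ(aᵢdᵢ/nᵢ) / Σ(bᵢcᵢ/nᵢ), where nᵢ is the stratum total.
Stratum 1 (Site A): n = 661; a·d/n = 32·244/661 = 11.8124; b·c/n = 370·15/661 = 8.3964
Stratum 2 (Site B): n = 393; a·d/n = 246·54/393 = 33.8015; b·c/n = 36·57/393 = 5.2214
Stratum 3 (Site C): n = 347; a·d/n = 29·183/347 = 15.2939; b·c/n = 102·33/347 = 9.7003
OR_MH = (11.8124 + 33.8015 + 15.2939) / (8.3964 + 5.2214 + 9.7003) = 60.9079 / 23.3180 = 2.61205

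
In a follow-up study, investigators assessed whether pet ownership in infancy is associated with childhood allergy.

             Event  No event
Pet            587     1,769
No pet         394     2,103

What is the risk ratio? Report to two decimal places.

1.58

Cells: a = 587, b = 1769, c = 394, d = 2103.
Risk in exposed = 587/2356 = 0.24915; risk in unexposed = 394/2497 = 0.15779.
RR = 0.24915 / 0.15779 = 1.57901
The risk among the exposed is 1.58 times that among the unexposed.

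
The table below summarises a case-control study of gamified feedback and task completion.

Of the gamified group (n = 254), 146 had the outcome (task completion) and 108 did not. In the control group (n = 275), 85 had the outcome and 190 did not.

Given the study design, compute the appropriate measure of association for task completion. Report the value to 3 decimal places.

From the description: a = 146, b = 108, c = 85, d = 190.
This is a case-control study: participants were sampled on outcome status, so risks in the source population cannot be estimated directly — relative risk is not valid here. The odds ratio is the appropriate measure.
OR = (a·d)/(b·c) = (146 × 190) / (108 × 85) = 27740 / 9180 = 3.02179

3.022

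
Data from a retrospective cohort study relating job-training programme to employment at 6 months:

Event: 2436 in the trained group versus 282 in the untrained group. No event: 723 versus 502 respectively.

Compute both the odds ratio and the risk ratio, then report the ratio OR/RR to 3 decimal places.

2.798

From the description: a = 2436, b = 723, c = 282, d = 502.
OR = (2436·502)/(723·282) = 1222872/203886 = 5.99782
Risk in exposed = 2436/3159 = 0.77113; risk in unexposed = 282/784 = 0.35969; RR = 2.14385
OR/RR = 5.99782 / 2.14385 = 2.79769
The outcome is not rare, so the OR lies further from 1 than the RR.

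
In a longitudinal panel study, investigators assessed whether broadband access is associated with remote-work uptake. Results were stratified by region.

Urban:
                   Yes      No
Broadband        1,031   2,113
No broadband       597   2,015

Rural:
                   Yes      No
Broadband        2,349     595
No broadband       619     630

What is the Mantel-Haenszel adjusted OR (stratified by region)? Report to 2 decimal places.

OR_MH = Σ(aᵢdᵢ/nᵢ) / Σ(bᵢcᵢ/nᵢ), where nᵢ is the stratum total.
Stratum 1 (Urban): n = 5756; a·d/n = 1031·2015/5756 = 360.9216; b·c/n = 2113·597/5756 = 219.1558
Stratum 2 (Rural): n = 4193; a·d/n = 2349·630/4193 = 352.9382; b·c/n = 595·619/4193 = 87.8381
OR_MH = (360.9216 + 352.9382) / (219.1558 + 87.8381) = 713.8599 / 306.9939 = 2.32532

2.33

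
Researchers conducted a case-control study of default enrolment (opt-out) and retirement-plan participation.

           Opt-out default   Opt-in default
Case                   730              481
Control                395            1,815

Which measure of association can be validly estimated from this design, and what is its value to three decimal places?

Reading the table with exposure as columns: a = 730 (Opt-out default, case), b = 395 (Opt-out default, non-case), c = 481 (Opt-in default, case), d = 1815.
This is a case-control study: participants were sampled on outcome status, so risks in the source population cannot be estimated directly — relative risk is not valid here. The odds ratio is the appropriate measure.
OR = (a·d)/(b·c) = (730 × 1815) / (395 × 481) = 1324950 / 189995 = 6.97360

6.974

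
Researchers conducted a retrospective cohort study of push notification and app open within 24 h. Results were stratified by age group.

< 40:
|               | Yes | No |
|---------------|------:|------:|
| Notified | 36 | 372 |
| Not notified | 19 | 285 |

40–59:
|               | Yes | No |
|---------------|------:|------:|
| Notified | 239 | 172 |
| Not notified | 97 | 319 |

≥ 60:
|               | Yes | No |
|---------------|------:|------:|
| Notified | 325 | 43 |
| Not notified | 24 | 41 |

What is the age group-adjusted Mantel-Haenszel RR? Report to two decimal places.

2.32

RR_MH = Σ(aᵢ·n₀ᵢ/nᵢ) / Σ(cᵢ·n₁ᵢ/nᵢ), with n₁ᵢ = aᵢ+bᵢ (exposed), n₀ᵢ = cᵢ+dᵢ (unexposed), nᵢ = n₁ᵢ+n₀ᵢ.
Stratum 1 (< 40): n₁ = 408, n₀ = 304, n = 712; a·n₀/n = 36·304/712 = 15.3708; c·n₁/n = 19·408/712 = 10.8876
Stratum 2 (40–59): n₁ = 411, n₀ = 416, n = 827; a·n₀/n = 239·416/827 = 120.2225; c·n₁/n = 97·411/827 = 48.2068
Stratum 3 (≥ 60): n₁ = 368, n₀ = 65, n = 433; a·n₀/n = 325·65/433 = 48.7875; c·n₁/n = 24·368/433 = 20.3972
RR_MH = (15.3708 + 120.2225 + 48.7875) / (10.8876 + 48.2068 + 20.3972) = 184.3808 / 79.4916 = 2.31950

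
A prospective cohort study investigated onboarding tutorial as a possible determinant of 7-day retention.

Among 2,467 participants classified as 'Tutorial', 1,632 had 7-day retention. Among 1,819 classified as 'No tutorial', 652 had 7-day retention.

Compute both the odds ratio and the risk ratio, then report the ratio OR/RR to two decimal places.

From the description: a = 1632, b = 835, c = 652, d = 1167.
OR = (1632·1167)/(835·652) = 1904544/544420 = 3.49830
Risk in exposed = 1632/2467 = 0.66153; risk in unexposed = 652/1819 = 0.35844; RR = 1.84559
OR/RR = 3.49830 / 1.84559 = 1.89549
The outcome is not rare, so the OR lies further from 1 than the RR.

1.90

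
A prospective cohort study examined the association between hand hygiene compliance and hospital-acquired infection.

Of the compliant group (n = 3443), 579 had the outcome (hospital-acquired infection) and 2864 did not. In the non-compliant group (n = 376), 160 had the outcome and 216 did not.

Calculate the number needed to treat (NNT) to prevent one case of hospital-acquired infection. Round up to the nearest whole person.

4

Risk in treated group = 579/3443 = 0.16817; risk in control = 160/376 = 0.42553.
Absolute risk reduction = 0.42553 − 0.16817 = 0.25736
NNT = 1 / ARR = 1 / 0.25736 = 3.886 → round up → 4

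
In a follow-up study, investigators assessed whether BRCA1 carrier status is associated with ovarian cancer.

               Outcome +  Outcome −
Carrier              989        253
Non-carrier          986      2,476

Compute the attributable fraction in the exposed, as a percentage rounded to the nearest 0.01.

Cells: a = 989, b = 253, c = 986, d = 2476.
Risk in exposed = 989/1242 = 0.79630; risk in unexposed = 986/3462 = 0.28481.
RR = 0.79630/0.28481 = 2.79592
AR% = (RR − 1)/RR × 100 = (2.79592 − 1)/2.79592 × 100 = 64.2336%

64.23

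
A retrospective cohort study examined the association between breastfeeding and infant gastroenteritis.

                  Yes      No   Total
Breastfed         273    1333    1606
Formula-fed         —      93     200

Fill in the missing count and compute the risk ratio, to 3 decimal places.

0.318

The missing cell is in the unexposed row: 200 − 93 = 107.
So a = 273, b = 1333, c = 107, d = 93.
RR = [a/(a+b)] / [c/(c+d)] = (273/1606) / (107/200) = 0.16999/0.53500 = 0.31773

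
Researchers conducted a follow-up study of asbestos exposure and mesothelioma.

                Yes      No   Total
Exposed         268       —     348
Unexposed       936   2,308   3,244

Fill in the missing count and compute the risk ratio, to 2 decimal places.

The missing cell is in the exposed row: 348 − 268 = 80.
So a = 268, b = 80, c = 936, d = 2308.
RR = [a/(a+b)] / [c/(c+d)] = (268/348) / (936/3244) = 0.77011/0.28853 = 2.66907

2.67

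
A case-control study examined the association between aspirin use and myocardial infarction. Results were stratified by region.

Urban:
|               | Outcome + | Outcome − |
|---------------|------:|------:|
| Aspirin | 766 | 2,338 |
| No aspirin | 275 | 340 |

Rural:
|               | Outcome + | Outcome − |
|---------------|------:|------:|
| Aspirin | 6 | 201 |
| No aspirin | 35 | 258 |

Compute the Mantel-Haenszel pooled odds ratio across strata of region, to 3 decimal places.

OR_MH = Σ(aᵢdᵢ/nᵢ) / Σ(bᵢcᵢ/nᵢ), where nᵢ is the stratum total.
Stratum 1 (Urban): n = 3719; a·d/n = 766·340/3719 = 70.0296; b·c/n = 2338·275/3719 = 172.8825
Stratum 2 (Rural): n = 500; a·d/n = 6·258/500 = 3.0960; b·c/n = 201·35/500 = 14.0700
OR_MH = (70.0296 + 3.0960) / (172.8825 + 14.0700) = 73.1256 / 186.9525 = 0.39115

0.391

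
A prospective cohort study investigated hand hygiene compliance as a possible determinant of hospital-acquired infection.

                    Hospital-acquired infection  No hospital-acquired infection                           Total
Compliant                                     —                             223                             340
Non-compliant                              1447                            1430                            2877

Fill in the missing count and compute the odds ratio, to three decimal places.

The missing cell is in the exposed row: 340 − 223 = 117.
So a = 117, b = 223, c = 1447, d = 1430.
OR = (a·d)/(b·c) = (117 × 1430) / (223 × 1447) = 167310 / 322681 = 0.51850

0.518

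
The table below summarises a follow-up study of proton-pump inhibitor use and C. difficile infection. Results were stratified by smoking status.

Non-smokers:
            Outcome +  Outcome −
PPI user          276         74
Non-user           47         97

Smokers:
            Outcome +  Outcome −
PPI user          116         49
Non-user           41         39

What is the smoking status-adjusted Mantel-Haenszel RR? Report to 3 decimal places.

RR_MH = Σ(aᵢ·n₀ᵢ/nᵢ) / Σ(cᵢ·n₁ᵢ/nᵢ), with n₁ᵢ = aᵢ+bᵢ (exposed), n₀ᵢ = cᵢ+dᵢ (unexposed), nᵢ = n₁ᵢ+n₀ᵢ.
Stratum 1 (Non-smokers): n₁ = 350, n₀ = 144, n = 494; a·n₀/n = 276·144/494 = 80.4534; c·n₁/n = 47·350/494 = 33.2996
Stratum 2 (Smokers): n₁ = 165, n₀ = 80, n = 245; a·n₀/n = 116·80/245 = 37.8776; c·n₁/n = 41·165/245 = 27.6122
RR_MH = (80.4534 + 37.8776) / (33.2996 + 27.6122) = 118.3310 / 60.9118 = 1.94266

1.943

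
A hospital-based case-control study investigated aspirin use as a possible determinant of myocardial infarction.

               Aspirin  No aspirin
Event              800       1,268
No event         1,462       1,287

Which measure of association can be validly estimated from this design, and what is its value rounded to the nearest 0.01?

Reading the table with exposure as columns: a = 800 (Aspirin, case), b = 1462 (Aspirin, non-case), c = 1268 (No aspirin, case), d = 1287.
This is a hospital-based case-control study: participants were sampled on outcome status, so risks in the source population cannot be estimated directly — relative risk is not valid here. The odds ratio is the appropriate measure.
OR = (a·d)/(b·c) = (800 × 1287) / (1462 × 1268) = 1029600 / 1853816 = 0.55539

0.56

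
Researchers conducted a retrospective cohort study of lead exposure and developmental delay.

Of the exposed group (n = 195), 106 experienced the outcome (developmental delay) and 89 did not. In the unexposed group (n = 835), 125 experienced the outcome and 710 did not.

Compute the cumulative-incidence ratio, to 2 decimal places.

3.63

From the description: a = 106, b = 89, c = 125, d = 710.
Risk in exposed = 106/195 = 0.54359; risk in unexposed = 125/835 = 0.14970.
RR = 0.54359 / 0.14970 = 3.63118
The risk among the exposed is 3.63 times that among the unexposed.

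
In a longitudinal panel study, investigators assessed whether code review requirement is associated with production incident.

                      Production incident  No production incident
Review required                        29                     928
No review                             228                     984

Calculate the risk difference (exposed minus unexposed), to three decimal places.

Cells: a = 29, b = 928, c = 228, d = 984.
Risk in exposed = 29/957 = 0.030303; risk in unexposed = 228/1212 = 0.188119.
Risk difference = 0.030303 − 0.188119 = -0.157816

-0.158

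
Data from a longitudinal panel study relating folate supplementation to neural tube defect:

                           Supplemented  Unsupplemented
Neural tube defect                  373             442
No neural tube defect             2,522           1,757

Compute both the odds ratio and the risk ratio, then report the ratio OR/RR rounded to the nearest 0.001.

Reading the table with exposure as columns: a = 373 (Supplemented, case), b = 2522 (Supplemented, non-case), c = 442 (Unsupplemented, case), d = 1757.
OR = (373·1757)/(2522·442) = 655361/1114724 = 0.58791
Risk in exposed = 373/2895 = 0.12884; risk in unexposed = 442/2199 = 0.20100; RR = 0.64101
OR/RR = 0.58791 / 0.64101 = 0.91717
The outcome is not rare, so the OR lies further from 1 than the RR.

0.917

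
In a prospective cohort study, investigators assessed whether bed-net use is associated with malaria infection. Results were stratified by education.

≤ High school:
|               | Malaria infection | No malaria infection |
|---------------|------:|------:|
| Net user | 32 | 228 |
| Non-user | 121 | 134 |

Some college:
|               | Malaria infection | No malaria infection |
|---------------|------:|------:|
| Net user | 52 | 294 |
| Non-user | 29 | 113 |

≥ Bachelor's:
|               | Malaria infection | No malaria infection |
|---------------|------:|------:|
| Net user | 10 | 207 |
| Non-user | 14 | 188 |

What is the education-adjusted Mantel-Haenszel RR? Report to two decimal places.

RR_MH = Σ(aᵢ·n₀ᵢ/nᵢ) / Σ(cᵢ·n₁ᵢ/nᵢ), with n₁ᵢ = aᵢ+bᵢ (exposed), n₀ᵢ = cᵢ+dᵢ (unexposed), nᵢ = n₁ᵢ+n₀ᵢ.
Stratum 1 (≤ High school): n₁ = 260, n₀ = 255, n = 515; a·n₀/n = 32·255/515 = 15.8447; c·n₁/n = 121·260/515 = 61.0874
Stratum 2 (Some college): n₁ = 346, n₀ = 142, n = 488; a·n₀/n = 52·142/488 = 15.1311; c·n₁/n = 29·346/488 = 20.5615
Stratum 3 (≥ Bachelor's): n₁ = 217, n₀ = 202, n = 419; a·n₀/n = 10·202/419 = 4.8210; c·n₁/n = 14·217/419 = 7.2506
RR_MH = (15.8447 + 15.1311 + 4.8210) / (61.0874 + 20.5615 + 7.2506) = 35.7968 / 88.8995 = 0.40267

0.40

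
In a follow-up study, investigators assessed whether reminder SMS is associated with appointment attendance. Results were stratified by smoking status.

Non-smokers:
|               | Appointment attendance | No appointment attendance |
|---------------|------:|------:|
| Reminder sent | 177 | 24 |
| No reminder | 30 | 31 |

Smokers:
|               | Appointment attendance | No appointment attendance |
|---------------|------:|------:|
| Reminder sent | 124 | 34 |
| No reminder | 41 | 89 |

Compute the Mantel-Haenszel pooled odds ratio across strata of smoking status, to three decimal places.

OR_MH = Σ(aᵢdᵢ/nᵢ) / Σ(bᵢcᵢ/nᵢ), where nᵢ is the stratum total.
Stratum 1 (Non-smokers): n = 262; a·d/n = 177·31/262 = 20.9427; b·c/n = 24·30/262 = 2.7481
Stratum 2 (Smokers): n = 288; a·d/n = 124·89/288 = 38.3194; b·c/n = 34·41/288 = 4.8403
OR_MH = (20.9427 + 38.3194) / (2.7481 + 4.8403) = 59.2622 / 7.5884 = 7.80961

7.810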